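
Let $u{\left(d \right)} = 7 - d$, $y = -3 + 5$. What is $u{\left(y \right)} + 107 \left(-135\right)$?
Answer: $-14440$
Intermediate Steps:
$y = 2$
$u{\left(y \right)} + 107 \left(-135\right) = \left(7 - 2\right) + 107 \left(-135\right) = \left(7 - 2\right) - 14445 = 5 - 14445 = -14440$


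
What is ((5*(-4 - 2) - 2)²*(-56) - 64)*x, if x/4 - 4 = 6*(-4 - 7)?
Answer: 14237184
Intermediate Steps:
x = -248 (x = 16 + 4*(6*(-4 - 7)) = 16 + 4*(6*(-11)) = 16 + 4*(-66) = 16 - 264 = -248)
((5*(-4 - 2) - 2)²*(-56) - 64)*x = ((5*(-4 - 2) - 2)²*(-56) - 64)*(-248) = ((5*(-6) - 2)²*(-56) - 64)*(-248) = ((-30 - 2)²*(-56) - 64)*(-248) = ((-32)²*(-56) - 64)*(-248) = (1024*(-56) - 64)*(-248) = (-57344 - 64)*(-248) = -57408*(-248) = 14237184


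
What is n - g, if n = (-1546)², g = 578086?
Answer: 1812030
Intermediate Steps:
n = 2390116
n - g = 2390116 - 1*578086 = 2390116 - 578086 = 1812030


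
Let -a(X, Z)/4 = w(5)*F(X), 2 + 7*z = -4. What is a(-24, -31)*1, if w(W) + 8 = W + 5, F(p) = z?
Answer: 48/7 ≈ 6.8571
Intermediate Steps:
z = -6/7 (z = -2/7 + (1/7)*(-4) = -2/7 - 4/7 = -6/7 ≈ -0.85714)
F(p) = -6/7
w(W) = -3 + W (w(W) = -8 + (W + 5) = -8 + (5 + W) = -3 + W)
a(X, Z) = 48/7 (a(X, Z) = -4*(-3 + 5)*(-6)/7 = -8*(-6)/7 = -4*(-12/7) = 48/7)
a(-24, -31)*1 = (48/7)*1 = 48/7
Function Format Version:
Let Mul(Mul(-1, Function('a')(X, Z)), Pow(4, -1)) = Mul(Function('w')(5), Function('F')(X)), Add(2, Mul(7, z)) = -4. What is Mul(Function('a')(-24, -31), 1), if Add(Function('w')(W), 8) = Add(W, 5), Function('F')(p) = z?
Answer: Rational(48, 7) ≈ 6.8571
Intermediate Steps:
z = Rational(-6, 7) (z = Add(Rational(-2, 7), Mul(Rational(1, 7), -4)) = Add(Rational(-2, 7), Rational(-4, 7)) = Rational(-6, 7) ≈ -0.85714)
Function('F')(p) = Rational(-6, 7)
Function('w')(W) = Add(-3, W) (Function('w')(W) = Add(-8, Add(W, 5)) = Add(-8, Add(5, W)) = Add(-3, W))
Function('a')(X, Z) = Rational(48, 7) (Function('a')(X, Z) = Mul(-4, Mul(Add(-3, 5), Rational(-6, 7))) = Mul(-4, Mul(2, Rational(-6, 7))) = Mul(-4, Rational(-12, 7)) = Rational(48, 7))
Mul(Function('a')(-24, -31), 1) = Mul(Rational(48, 7), 1) = Rational(48, 7)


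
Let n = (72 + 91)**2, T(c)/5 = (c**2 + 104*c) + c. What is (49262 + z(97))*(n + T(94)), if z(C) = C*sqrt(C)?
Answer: 5916316938 + 11649603*sqrt(97) ≈ 6.0310e+9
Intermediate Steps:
z(C) = C**(3/2)
T(c) = 5*c**2 + 525*c (T(c) = 5*((c**2 + 104*c) + c) = 5*(c**2 + 105*c) = 5*c**2 + 525*c)
n = 26569 (n = 163**2 = 26569)
(49262 + z(97))*(n + T(94)) = (49262 + 97**(3/2))*(26569 + 5*94*(105 + 94)) = (49262 + 97*sqrt(97))*(26569 + 5*94*199) = (49262 + 97*sqrt(97))*(26569 + 93530) = (49262 + 97*sqrt(97))*120099 = 5916316938 + 11649603*sqrt(97)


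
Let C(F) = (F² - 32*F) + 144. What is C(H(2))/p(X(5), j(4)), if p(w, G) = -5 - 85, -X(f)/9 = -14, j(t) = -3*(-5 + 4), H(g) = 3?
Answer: -19/30 ≈ -0.63333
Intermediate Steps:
j(t) = 3 (j(t) = -3*(-1) = 3)
X(f) = 126 (X(f) = -9*(-14) = 126)
C(F) = 144 + F² - 32*F
p(w, G) = -90
C(H(2))/p(X(5), j(4)) = (144 + 3² - 32*3)/(-90) = (144 + 9 - 96)*(-1/90) = 57*(-1/90) = -19/30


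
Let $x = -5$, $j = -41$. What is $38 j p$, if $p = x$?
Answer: $7790$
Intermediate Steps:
$p = -5$
$38 j p = 38 \left(-41\right) \left(-5\right) = \left(-1558\right) \left(-5\right) = 7790$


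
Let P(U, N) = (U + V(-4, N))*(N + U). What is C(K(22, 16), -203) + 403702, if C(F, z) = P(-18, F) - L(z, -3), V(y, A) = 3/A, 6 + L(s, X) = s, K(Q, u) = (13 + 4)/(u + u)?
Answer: 109922487/272 ≈ 4.0413e+5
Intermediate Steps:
K(Q, u) = 17/(2*u) (K(Q, u) = 17/((2*u)) = 17*(1/(2*u)) = 17/(2*u))
L(s, X) = -6 + s
P(U, N) = (N + U)*(U + 3/N) (P(U, N) = (U + 3/N)*(N + U) = (N + U)*(U + 3/N))
C(F, z) = 333 - z - 54/F - 18*F (C(F, z) = (3 + (-18)² + F*(-18) + 3*(-18)/F) - (-6 + z) = (3 + 324 - 18*F - 54/F) + (6 - z) = (327 - 54/F - 18*F) + (6 - z) = 333 - z - 54/F - 18*F)
C(K(22, 16), -203) + 403702 = (333 - 1*(-203) - 54/((17/2)/16) - 153/16) + 403702 = (333 + 203 - 54/((17/2)*(1/16)) - 153/16) + 403702 = (333 + 203 - 54/17/32 - 18*17/32) + 403702 = (333 + 203 - 54*32/17 - 153/16) + 403702 = (333 + 203 - 1728/17 - 153/16) + 403702 = 115543/272 + 403702 = 109922487/272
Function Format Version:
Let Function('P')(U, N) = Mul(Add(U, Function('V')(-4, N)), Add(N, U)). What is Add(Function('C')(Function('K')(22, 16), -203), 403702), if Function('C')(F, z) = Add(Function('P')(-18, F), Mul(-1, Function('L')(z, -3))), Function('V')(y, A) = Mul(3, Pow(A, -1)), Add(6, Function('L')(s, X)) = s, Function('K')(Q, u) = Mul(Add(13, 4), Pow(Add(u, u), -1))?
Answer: Rational(109922487, 272) ≈ 4.0413e+5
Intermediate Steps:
Function('K')(Q, u) = Mul(Rational(17, 2), Pow(u, -1)) (Function('K')(Q, u) = Mul(17, Pow(Mul(2, u), -1)) = Mul(17, Mul(Rational(1, 2), Pow(u, -1))) = Mul(Rational(17, 2), Pow(u, -1)))
Function('L')(s, X) = Add(-6, s)
Function('P')(U, N) = Mul(Add(N, U), Add(U, Mul(3, Pow(N, -1)))) (Function('P')(U, N) = Mul(Add(U, Mul(3, Pow(N, -1))), Add(N, U)) = Mul(Add(N, U), Add(U, Mul(3, Pow(N, -1)))))
Function('C')(F, z) = Add(333, Mul(-1, z), Mul(-54, Pow(F, -1)), Mul(-18, F)) (Function('C')(F, z) = Add(Add(3, Pow(-18, 2), Mul(F, -18), Mul(3, -18, Pow(F, -1))), Mul(-1, Add(-6, z))) = Add(Add(3, 324, Mul(-18, F), Mul(-54, Pow(F, -1))), Add(6, Mul(-1, z))) = Add(Add(327, Mul(-54, Pow(F, -1)), Mul(-18, F)), Add(6, Mul(-1, z))) = Add(333, Mul(-1, z), Mul(-54, Pow(F, -1)), Mul(-18, F)))
Add(Function('C')(Function('K')(22, 16), -203), 403702) = Add(Add(333, Mul(-1, -203), Mul(-54, Pow(Mul(Rational(17, 2), Pow(16, -1)), -1)), Mul(-18, Mul(Rational(17, 2), Pow(16, -1)))), 403702) = Add(Add(333, 203, Mul(-54, Pow(Mul(Rational(17, 2), Rational(1, 16)), -1)), Mul(-18, Mul(Rational(17, 2), Rational(1, 16)))), 403702) = Add(Add(333, 203, Mul(-54, Pow(Rational(17, 32), -1)), Mul(-18, Rational(17, 32))), 403702) = Add(Add(333, 203, Mul(-54, Rational(32, 17)), Rational(-153, 16)), 403702) = Add(Add(333, 203, Rational(-1728, 17), Rational(-153, 16)), 403702) = Add(Rational(115543, 272), 403702) = Rational(109922487, 272)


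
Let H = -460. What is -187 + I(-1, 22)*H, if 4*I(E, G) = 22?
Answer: -2717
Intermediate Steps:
I(E, G) = 11/2 (I(E, G) = (¼)*22 = 11/2)
-187 + I(-1, 22)*H = -187 + (11/2)*(-460) = -187 - 2530 = -2717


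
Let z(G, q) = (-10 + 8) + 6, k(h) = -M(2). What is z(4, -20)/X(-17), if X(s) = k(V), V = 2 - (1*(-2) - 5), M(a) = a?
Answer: -2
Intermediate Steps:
V = 9 (V = 2 - (-2 - 5) = 2 - 1*(-7) = 2 + 7 = 9)
k(h) = -2 (k(h) = -1*2 = -2)
X(s) = -2
z(G, q) = 4 (z(G, q) = -2 + 6 = 4)
z(4, -20)/X(-17) = 4/(-2) = 4*(-1/2) = -2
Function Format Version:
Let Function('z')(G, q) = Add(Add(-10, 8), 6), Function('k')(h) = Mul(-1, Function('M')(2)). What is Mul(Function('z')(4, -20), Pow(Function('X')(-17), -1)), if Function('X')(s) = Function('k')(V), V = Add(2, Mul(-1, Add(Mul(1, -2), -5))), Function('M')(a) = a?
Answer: -2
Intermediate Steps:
V = 9 (V = Add(2, Mul(-1, Add(-2, -5))) = Add(2, Mul(-1, -7)) = Add(2, 7) = 9)
Function('k')(h) = -2 (Function('k')(h) = Mul(-1, 2) = -2)
Function('X')(s) = -2
Function('z')(G, q) = 4 (Function('z')(G, q) = Add(-2, 6) = 4)
Mul(Function('z')(4, -20), Pow(Function('X')(-17), -1)) = Mul(4, Pow(-2, -1)) = Mul(4, Rational(-1, 2)) = -2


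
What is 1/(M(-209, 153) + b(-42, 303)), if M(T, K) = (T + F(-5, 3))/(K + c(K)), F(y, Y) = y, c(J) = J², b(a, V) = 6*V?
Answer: 11781/21417751 ≈ 0.00055006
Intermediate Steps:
M(T, K) = (-5 + T)/(K + K²) (M(T, K) = (T - 5)/(K + K²) = (-5 + T)/(K + K²))
1/(M(-209, 153) + b(-42, 303)) = 1/((-5 - 209)/(153*(1 + 153)) + 6*303) = 1/((1/153)*(-214)/154 + 1818) = 1/((1/153)*(1/154)*(-214) + 1818) = 1/(-107/11781 + 1818) = 1/(21417751/11781) = 11781/21417751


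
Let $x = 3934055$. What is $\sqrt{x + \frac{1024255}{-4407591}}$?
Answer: $\frac{5 \sqrt{3057052999996144590}}{4407591} \approx 1983.4$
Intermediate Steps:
$\sqrt{x + \frac{1024255}{-4407591}} = \sqrt{3934055 + \frac{1024255}{-4407591}} = \sqrt{3934055 + 1024255 \left(- \frac{1}{4407591}\right)} = \sqrt{3934055 - \frac{1024255}{4407591}} = \sqrt{\frac{17339704387250}{4407591}} = \frac{5 \sqrt{3057052999996144590}}{4407591}$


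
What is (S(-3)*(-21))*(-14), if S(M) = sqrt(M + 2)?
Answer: 294*I ≈ 294.0*I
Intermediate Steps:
S(M) = sqrt(2 + M)
(S(-3)*(-21))*(-14) = (sqrt(2 - 3)*(-21))*(-14) = (sqrt(-1)*(-21))*(-14) = (I*(-21))*(-14) = -21*I*(-14) = 294*I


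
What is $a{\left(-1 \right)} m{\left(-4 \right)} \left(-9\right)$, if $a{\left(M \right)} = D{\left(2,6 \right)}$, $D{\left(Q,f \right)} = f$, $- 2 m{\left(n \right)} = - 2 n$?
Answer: $216$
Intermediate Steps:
$m{\left(n \right)} = n$ ($m{\left(n \right)} = - \frac{\left(-2\right) n}{2} = n$)
$a{\left(M \right)} = 6$
$a{\left(-1 \right)} m{\left(-4 \right)} \left(-9\right) = 6 \left(-4\right) \left(-9\right) = \left(-24\right) \left(-9\right) = 216$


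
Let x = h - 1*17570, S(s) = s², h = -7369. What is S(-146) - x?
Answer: 46255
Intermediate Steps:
x = -24939 (x = -7369 - 1*17570 = -7369 - 17570 = -24939)
S(-146) - x = (-146)² - 1*(-24939) = 21316 + 24939 = 46255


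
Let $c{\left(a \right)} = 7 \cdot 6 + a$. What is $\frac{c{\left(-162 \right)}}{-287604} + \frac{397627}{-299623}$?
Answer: $- \frac{9526930079}{7181064441} \approx -1.3267$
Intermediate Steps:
$c{\left(a \right)} = 42 + a$
$\frac{c{\left(-162 \right)}}{-287604} + \frac{397627}{-299623} = \frac{42 - 162}{-287604} + \frac{397627}{-299623} = \left(-120\right) \left(- \frac{1}{287604}\right) + 397627 \left(- \frac{1}{299623}\right) = \frac{10}{23967} - \frac{397627}{299623} = - \frac{9526930079}{7181064441}$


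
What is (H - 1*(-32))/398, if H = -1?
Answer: 31/398 ≈ 0.077889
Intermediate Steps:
(H - 1*(-32))/398 = (-1 - 1*(-32))/398 = (-1 + 32)*(1/398) = 31*(1/398) = 31/398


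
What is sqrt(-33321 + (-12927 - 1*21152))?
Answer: 10*I*sqrt(674) ≈ 259.62*I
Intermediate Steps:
sqrt(-33321 + (-12927 - 1*21152)) = sqrt(-33321 + (-12927 - 21152)) = sqrt(-33321 - 34079) = sqrt(-67400) = 10*I*sqrt(674)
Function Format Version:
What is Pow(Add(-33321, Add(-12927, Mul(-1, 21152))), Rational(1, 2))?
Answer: Mul(10, I, Pow(674, Rational(1, 2))) ≈ Mul(259.62, I)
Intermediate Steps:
Pow(Add(-33321, Add(-12927, Mul(-1, 21152))), Rational(1, 2)) = Pow(Add(-33321, Add(-12927, -21152)), Rational(1, 2)) = Pow(Add(-33321, -34079), Rational(1, 2)) = Pow(-67400, Rational(1, 2)) = Mul(10, I, Pow(674, Rational(1, 2)))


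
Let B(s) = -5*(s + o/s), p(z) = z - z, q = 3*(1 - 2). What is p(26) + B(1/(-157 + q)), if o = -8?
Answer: -204799/32 ≈ -6400.0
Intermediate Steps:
q = -3 (q = 3*(-1) = -3)
p(z) = 0
B(s) = -5*s + 40/s (B(s) = -5*(s - 8/s) = -5*s + 40/s)
p(26) + B(1/(-157 + q)) = 0 + (-5/(-157 - 3) + 40/(1/(-157 - 3))) = 0 + (-5/(-160) + 40/(1/(-160))) = 0 + (-5*(-1/160) + 40/(-1/160)) = 0 + (1/32 + 40*(-160)) = 0 + (1/32 - 6400) = 0 - 204799/32 = -204799/32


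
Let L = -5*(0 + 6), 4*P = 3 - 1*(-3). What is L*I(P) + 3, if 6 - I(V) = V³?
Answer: -303/4 ≈ -75.750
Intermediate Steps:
P = 3/2 (P = (3 - 1*(-3))/4 = (3 + 3)/4 = (¼)*6 = 3/2 ≈ 1.5000)
I(V) = 6 - V³
L = -30 (L = -5*6 = -30)
L*I(P) + 3 = -30*(6 - (3/2)³) + 3 = -30*(6 - 1*27/8) + 3 = -30*(6 - 27/8) + 3 = -30*21/8 + 3 = -315/4 + 3 = -303/4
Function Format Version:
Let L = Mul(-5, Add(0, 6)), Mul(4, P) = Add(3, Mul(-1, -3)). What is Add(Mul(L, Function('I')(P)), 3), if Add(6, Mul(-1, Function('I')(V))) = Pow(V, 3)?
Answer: Rational(-303, 4) ≈ -75.750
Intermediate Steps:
P = Rational(3, 2) (P = Mul(Rational(1, 4), Add(3, Mul(-1, -3))) = Mul(Rational(1, 4), Add(3, 3)) = Mul(Rational(1, 4), 6) = Rational(3, 2) ≈ 1.5000)
Function('I')(V) = Add(6, Mul(-1, Pow(V, 3)))
L = -30 (L = Mul(-5, 6) = -30)
Add(Mul(L, Function('I')(P)), 3) = Add(Mul(-30, Add(6, Mul(-1, Pow(Rational(3, 2), 3)))), 3) = Add(Mul(-30, Add(6, Mul(-1, Rational(27, 8)))), 3) = Add(Mul(-30, Add(6, Rational(-27, 8))), 3) = Add(Mul(-30, Rational(21, 8)), 3) = Add(Rational(-315, 4), 3) = Rational(-303, 4)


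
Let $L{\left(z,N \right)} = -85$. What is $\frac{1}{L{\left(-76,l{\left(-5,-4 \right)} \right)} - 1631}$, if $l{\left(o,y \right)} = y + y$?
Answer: $- \frac{1}{1716} \approx -0.00058275$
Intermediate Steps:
$l{\left(o,y \right)} = 2 y$
$\frac{1}{L{\left(-76,l{\left(-5,-4 \right)} \right)} - 1631} = \frac{1}{-85 - 1631} = \frac{1}{-1716} = - \frac{1}{1716}$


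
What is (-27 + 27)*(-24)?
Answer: 0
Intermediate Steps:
(-27 + 27)*(-24) = 0*(-24) = 0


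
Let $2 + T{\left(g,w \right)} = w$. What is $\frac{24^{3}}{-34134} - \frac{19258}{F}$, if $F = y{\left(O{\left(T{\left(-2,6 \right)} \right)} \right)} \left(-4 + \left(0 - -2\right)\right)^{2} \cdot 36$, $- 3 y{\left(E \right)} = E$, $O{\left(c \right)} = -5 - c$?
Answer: $- \frac{55277045}{1228824} \approx -44.984$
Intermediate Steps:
$T{\left(g,w \right)} = -2 + w$
$y{\left(E \right)} = - \frac{E}{3}$
$F = 432$ ($F = - \frac{-5 - \left(-2 + 6\right)}{3} \left(-4 + \left(0 - -2\right)\right)^{2} \cdot 36 = - \frac{-5 - 4}{3} \left(-4 + \left(0 + 2\right)\right)^{2} \cdot 36 = - \frac{-5 - 4}{3} \left(-4 + 2\right)^{2} \cdot 36 = \left(- \frac{1}{3}\right) \left(-9\right) \left(-2\right)^{2} \cdot 36 = 3 \cdot 4 \cdot 36 = 12 \cdot 36 = 432$)
$\frac{24^{3}}{-34134} - \frac{19258}{F} = \frac{24^{3}}{-34134} - \frac{19258}{432} = 13824 \left(- \frac{1}{34134}\right) - \frac{9629}{216} = - \frac{2304}{5689} - \frac{9629}{216} = - \frac{55277045}{1228824}$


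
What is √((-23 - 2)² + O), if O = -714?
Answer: I*√89 ≈ 9.434*I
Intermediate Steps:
√((-23 - 2)² + O) = √((-23 - 2)² - 714) = √((-25)² - 714) = √(625 - 714) = √(-89) = I*√89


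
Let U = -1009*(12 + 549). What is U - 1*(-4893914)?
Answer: 4327865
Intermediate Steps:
U = -566049 (U = -1009*561 = -566049)
U - 1*(-4893914) = -566049 - 1*(-4893914) = -566049 + 4893914 = 4327865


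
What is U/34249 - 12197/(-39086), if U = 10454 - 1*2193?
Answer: 740624499/1338656414 ≈ 0.55326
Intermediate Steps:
U = 8261 (U = 10454 - 2193 = 8261)
U/34249 - 12197/(-39086) = 8261/34249 - 12197/(-39086) = 8261*(1/34249) - 12197*(-1/39086) = 8261/34249 + 12197/39086 = 740624499/1338656414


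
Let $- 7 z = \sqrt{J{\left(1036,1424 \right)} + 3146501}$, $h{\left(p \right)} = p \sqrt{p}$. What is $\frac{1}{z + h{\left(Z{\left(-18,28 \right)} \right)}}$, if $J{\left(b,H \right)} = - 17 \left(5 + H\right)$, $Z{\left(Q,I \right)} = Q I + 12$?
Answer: $- \frac{7}{12 \sqrt{21682} + 6888 i \sqrt{123}} \approx -2.1184 \cdot 10^{-6} + 9.1584 \cdot 10^{-5} i$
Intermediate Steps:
$Z{\left(Q,I \right)} = 12 + I Q$ ($Z{\left(Q,I \right)} = I Q + 12 = 12 + I Q$)
$J{\left(b,H \right)} = -85 - 17 H$
$h{\left(p \right)} = p^{\frac{3}{2}}$
$z = - \frac{12 \sqrt{21682}}{7}$ ($z = - \frac{\sqrt{\left(-85 - 24208\right) + 3146501}}{7} = - \frac{\sqrt{-24293 + 3146501}}{7} = - \frac{\sqrt{3122208}}{7} = - \frac{12 \sqrt{21682}}{7} \approx -252.43$)
$\frac{1}{z + h{\left(Z{\left(-18,28 \right)} \right)}} = \frac{1}{- \frac{12 \sqrt{21682}}{7} + \left(12 + 28 \left(-18\right)\right)^{\frac{3}{2}}} = \frac{1}{- \frac{12 \sqrt{21682}}{7} + \left(12 - 504\right)^{\frac{3}{2}}} = \frac{1}{- \frac{12 \sqrt{21682}}{7} + \left(-492\right)^{\frac{3}{2}}} = \frac{1}{- \frac{12 \sqrt{21682}}{7} - 984 i \sqrt{123}}$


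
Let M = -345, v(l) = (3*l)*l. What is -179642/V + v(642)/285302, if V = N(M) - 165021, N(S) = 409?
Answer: 63698410747/11741033206 ≈ 5.4253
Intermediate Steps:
v(l) = 3*l**2
V = -164612 (V = 409 - 165021 = -164612)
-179642/V + v(642)/285302 = -179642/(-164612) + (3*642**2)/285302 = -179642*(-1/164612) + (3*412164)*(1/285302) = 89821/82306 + 1236492*(1/285302) = 89821/82306 + 618246/142651 = 63698410747/11741033206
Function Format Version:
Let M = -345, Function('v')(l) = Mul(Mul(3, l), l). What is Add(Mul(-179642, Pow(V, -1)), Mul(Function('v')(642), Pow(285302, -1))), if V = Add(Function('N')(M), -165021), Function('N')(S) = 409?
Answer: Rational(63698410747, 11741033206) ≈ 5.4253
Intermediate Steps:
Function('v')(l) = Mul(3, Pow(l, 2))
V = -164612 (V = Add(409, -165021) = -164612)
Add(Mul(-179642, Pow(V, -1)), Mul(Function('v')(642), Pow(285302, -1))) = Add(Mul(-179642, Pow(-164612, -1)), Mul(Mul(3, Pow(642, 2)), Pow(285302, -1))) = Add(Mul(-179642, Rational(-1, 164612)), Mul(Mul(3, 412164), Rational(1, 285302))) = Add(Rational(89821, 82306), Mul(1236492, Rational(1, 285302))) = Add(Rational(89821, 82306), Rational(618246, 142651)) = Rational(63698410747, 11741033206)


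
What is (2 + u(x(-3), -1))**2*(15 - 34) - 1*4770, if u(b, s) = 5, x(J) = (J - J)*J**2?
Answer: -5701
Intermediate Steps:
x(J) = 0 (x(J) = 0*J**2 = 0)
(2 + u(x(-3), -1))**2*(15 - 34) - 1*4770 = (2 + 5)**2*(15 - 34) - 1*4770 = 7**2*(-19) - 4770 = 49*(-19) - 4770 = -931 - 4770 = -5701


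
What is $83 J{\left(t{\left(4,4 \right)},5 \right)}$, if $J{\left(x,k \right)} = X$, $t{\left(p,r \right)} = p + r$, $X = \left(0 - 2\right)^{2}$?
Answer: $332$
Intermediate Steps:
$X = 4$ ($X = \left(-2\right)^{2} = 4$)
$J{\left(x,k \right)} = 4$
$83 J{\left(t{\left(4,4 \right)},5 \right)} = 83 \cdot 4 = 332$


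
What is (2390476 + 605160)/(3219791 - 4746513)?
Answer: -1497818/763361 ≈ -1.9621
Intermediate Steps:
(2390476 + 605160)/(3219791 - 4746513) = 2995636/(-1526722) = 2995636*(-1/1526722) = -1497818/763361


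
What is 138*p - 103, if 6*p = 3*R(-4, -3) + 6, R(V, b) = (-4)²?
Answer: 1139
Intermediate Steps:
R(V, b) = 16
p = 9 (p = (3*16 + 6)/6 = (48 + 6)/6 = (⅙)*54 = 9)
138*p - 103 = 138*9 - 103 = 1242 - 103 = 1139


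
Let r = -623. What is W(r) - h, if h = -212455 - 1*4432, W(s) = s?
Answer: 216264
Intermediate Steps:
h = -216887 (h = -212455 - 4432 = -216887)
W(r) - h = -623 - 1*(-216887) = -623 + 216887 = 216264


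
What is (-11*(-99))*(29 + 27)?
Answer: 60984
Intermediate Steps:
(-11*(-99))*(29 + 27) = 1089*56 = 60984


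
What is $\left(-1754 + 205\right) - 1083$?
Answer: $-2632$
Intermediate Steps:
$\left(-1754 + 205\right) - 1083 = -1549 - 1083 = -2632$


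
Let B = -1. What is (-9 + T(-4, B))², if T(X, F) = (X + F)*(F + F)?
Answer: 1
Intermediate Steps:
T(X, F) = 2*F*(F + X) (T(X, F) = (F + X)*(2*F) = 2*F*(F + X))
(-9 + T(-4, B))² = (-9 + 2*(-1)*(-1 - 4))² = (-9 + 2*(-1)*(-5))² = (-9 + 10)² = 1² = 1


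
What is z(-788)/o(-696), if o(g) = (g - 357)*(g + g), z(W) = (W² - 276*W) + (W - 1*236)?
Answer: 1342/2349 ≈ 0.57131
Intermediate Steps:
z(W) = -236 + W² - 275*W (z(W) = (W² - 276*W) + (W - 236) = (W² - 276*W) + (-236 + W) = -236 + W² - 275*W)
o(g) = 2*g*(-357 + g) (o(g) = (-357 + g)*(2*g) = 2*g*(-357 + g))
z(-788)/o(-696) = (-236 + (-788)² - 275*(-788))/((2*(-696)*(-357 - 696))) = (-236 + 620944 + 216700)/((2*(-696)*(-1053))) = 837408/1465776 = 837408*(1/1465776) = 1342/2349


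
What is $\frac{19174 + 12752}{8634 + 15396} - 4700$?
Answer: $- \frac{18818179}{4005} \approx -4698.7$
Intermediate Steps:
$\frac{19174 + 12752}{8634 + 15396} - 4700 = \frac{31926}{24030} - 4700 = 31926 \cdot \frac{1}{24030} - 4700 = \frac{5321}{4005} - 4700 = - \frac{18818179}{4005}$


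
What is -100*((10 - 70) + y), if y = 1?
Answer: 5900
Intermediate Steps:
-100*((10 - 70) + y) = -100*((10 - 70) + 1) = -100*(-60 + 1) = -100*(-59) = 5900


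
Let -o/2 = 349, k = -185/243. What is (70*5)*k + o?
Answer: -234364/243 ≈ -964.46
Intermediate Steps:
k = -185/243 (k = -185*1/243 = -185/243 ≈ -0.76132)
o = -698 (o = -2*349 = -698)
(70*5)*k + o = (70*5)*(-185/243) - 698 = 350*(-185/243) - 698 = -64750/243 - 698 = -234364/243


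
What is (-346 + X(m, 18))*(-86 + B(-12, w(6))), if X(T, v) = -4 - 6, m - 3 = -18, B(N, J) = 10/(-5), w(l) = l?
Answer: 31328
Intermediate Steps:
B(N, J) = -2 (B(N, J) = 10*(-⅕) = -2)
m = -15 (m = 3 - 18 = -15)
X(T, v) = -10
(-346 + X(m, 18))*(-86 + B(-12, w(6))) = (-346 - 10)*(-86 - 2) = -356*(-88) = 31328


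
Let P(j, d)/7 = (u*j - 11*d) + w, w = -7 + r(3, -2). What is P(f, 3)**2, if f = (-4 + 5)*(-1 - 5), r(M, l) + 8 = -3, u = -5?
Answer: 21609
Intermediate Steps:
r(M, l) = -11 (r(M, l) = -8 - 3 = -11)
w = -18 (w = -7 - 11 = -18)
f = -6 (f = 1*(-6) = -6)
P(j, d) = -126 - 77*d - 35*j (P(j, d) = 7*((-5*j - 11*d) - 18) = 7*((-11*d - 5*j) - 18) = 7*(-18 - 11*d - 5*j) = -126 - 77*d - 35*j)
P(f, 3)**2 = (-126 - 77*3 - 35*(-6))**2 = (-126 - 231 + 210)**2 = (-147)**2 = 21609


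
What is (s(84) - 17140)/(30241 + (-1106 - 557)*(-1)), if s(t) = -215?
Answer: -17355/31904 ≈ -0.54398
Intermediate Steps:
(s(84) - 17140)/(30241 + (-1106 - 557)*(-1)) = (-215 - 17140)/(30241 + (-1106 - 557)*(-1)) = -17355/(30241 - 1663*(-1)) = -17355/(30241 + 1663) = -17355/31904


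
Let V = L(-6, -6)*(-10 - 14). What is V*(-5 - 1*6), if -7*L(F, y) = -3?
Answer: 792/7 ≈ 113.14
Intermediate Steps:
L(F, y) = 3/7 (L(F, y) = -⅐*(-3) = 3/7)
V = -72/7 (V = 3*(-10 - 14)/7 = (3/7)*(-24) = -72/7 ≈ -10.286)
V*(-5 - 1*6) = -72*(-5 - 1*6)/7 = -72*(-5 - 6)/7 = -72/7*(-11) = 792/7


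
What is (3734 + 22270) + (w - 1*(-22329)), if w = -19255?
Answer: 29078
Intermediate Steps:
(3734 + 22270) + (w - 1*(-22329)) = (3734 + 22270) + (-19255 - 1*(-22329)) = 26004 + (-19255 + 22329) = 26004 + 3074 = 29078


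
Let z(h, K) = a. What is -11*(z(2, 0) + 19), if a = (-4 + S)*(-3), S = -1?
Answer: -374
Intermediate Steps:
a = 15 (a = (-4 - 1)*(-3) = -5*(-3) = 15)
z(h, K) = 15
-11*(z(2, 0) + 19) = -11*(15 + 19) = -11*34 = -374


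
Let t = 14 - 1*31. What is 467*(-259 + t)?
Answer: -128892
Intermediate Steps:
t = -17 (t = 14 - 31 = -17)
467*(-259 + t) = 467*(-259 - 17) = 467*(-276) = -128892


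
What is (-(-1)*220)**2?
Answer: 48400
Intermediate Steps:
(-(-1)*220)**2 = (-1*(-220))**2 = 220**2 = 48400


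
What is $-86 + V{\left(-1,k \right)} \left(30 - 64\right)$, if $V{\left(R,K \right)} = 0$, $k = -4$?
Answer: $-86$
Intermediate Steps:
$-86 + V{\left(-1,k \right)} \left(30 - 64\right) = -86 + 0 \left(30 - 64\right) = -86 + 0 \left(-34\right) = -86 + 0 = -86$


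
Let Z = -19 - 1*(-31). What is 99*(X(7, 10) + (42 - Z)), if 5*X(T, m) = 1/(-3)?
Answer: 14817/5 ≈ 2963.4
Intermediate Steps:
Z = 12 (Z = -19 + 31 = 12)
X(T, m) = -1/15 (X(T, m) = (⅕)/(-3) = (⅕)*(-⅓) = -1/15)
99*(X(7, 10) + (42 - Z)) = 99*(-1/15 + (42 - 1*12)) = 99*(-1/15 + (42 - 12)) = 99*(-1/15 + 30) = 99*(449/15) = 14817/5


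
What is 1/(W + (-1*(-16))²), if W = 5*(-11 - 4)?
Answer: 1/181 ≈ 0.0055249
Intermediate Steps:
W = -75 (W = 5*(-15) = -75)
1/(W + (-1*(-16))²) = 1/(-75 + (-1*(-16))²) = 1/(-75 + 16²) = 1/(-75 + 256) = 1/181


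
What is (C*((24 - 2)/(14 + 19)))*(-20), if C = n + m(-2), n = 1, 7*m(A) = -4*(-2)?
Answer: -200/7 ≈ -28.571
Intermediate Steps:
m(A) = 8/7 (m(A) = (-4*(-2))/7 = (⅐)*8 = 8/7)
C = 15/7 (C = 1 + 8/7 = 15/7 ≈ 2.1429)
(C*((24 - 2)/(14 + 19)))*(-20) = (15*((24 - 2)/(14 + 19))/7)*(-20) = (15*(22/33)/7)*(-20) = (15*(22*(1/33))/7)*(-20) = ((15/7)*(⅔))*(-20) = (10/7)*(-20) = -200/7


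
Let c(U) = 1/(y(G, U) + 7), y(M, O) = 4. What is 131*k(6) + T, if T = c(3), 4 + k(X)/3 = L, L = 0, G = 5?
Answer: -17291/11 ≈ -1571.9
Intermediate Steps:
k(X) = -12 (k(X) = -12 + 3*0 = -12 + 0 = -12)
c(U) = 1/11 (c(U) = 1/(4 + 7) = 1/11)
T = 1/11 ≈ 0.090909
131*k(6) + T = 131*(-12) + 1/11 = -1572 + 1/11 = -17291/11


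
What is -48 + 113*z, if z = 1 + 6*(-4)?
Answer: -2647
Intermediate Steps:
z = -23 (z = 1 - 24 = -23)
-48 + 113*z = -48 + 113*(-23) = -48 - 2599 = -2647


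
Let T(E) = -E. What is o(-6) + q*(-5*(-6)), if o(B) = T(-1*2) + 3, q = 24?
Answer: 725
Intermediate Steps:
o(B) = 5 (o(B) = -(-1)*2 + 3 = -1*(-2) + 3 = 2 + 3 = 5)
o(-6) + q*(-5*(-6)) = 5 + 24*(-5*(-6)) = 5 + 24*30 = 5 + 720 = 725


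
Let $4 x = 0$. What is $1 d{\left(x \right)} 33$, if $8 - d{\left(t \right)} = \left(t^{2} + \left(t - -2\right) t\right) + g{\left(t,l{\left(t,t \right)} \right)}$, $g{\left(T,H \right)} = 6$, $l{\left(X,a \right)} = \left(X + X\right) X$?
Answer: $66$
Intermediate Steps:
$l{\left(X,a \right)} = 2 X^{2}$ ($l{\left(X,a \right)} = 2 X X = 2 X^{2}$)
$x = 0$ ($x = \frac{1}{4} \cdot 0 = 0$)
$d{\left(t \right)} = 2 - t^{2} - t \left(2 + t\right)$ ($d{\left(t \right)} = 8 - \left(\left(t^{2} + \left(t - -2\right) t\right) + 6\right) = 8 - \left(\left(t^{2} + \left(t + 2\right) t\right) + 6\right) = 8 - \left(\left(t^{2} + \left(2 + t\right) t\right) + 6\right) = 8 - \left(\left(t^{2} + t \left(2 + t\right)\right) + 6\right) = 8 - \left(6 + t^{2} + t \left(2 + t\right)\right) = 2 - t^{2} - t \left(2 + t\right)$)
$1 d{\left(x \right)} 33 = 1 \left(2 - 0 - 2 \cdot 0^{2}\right) 33 = 1 \left(2 + 0 - 0\right) 33 = 1 \left(2 + 0 + 0\right) 33 = 1 \cdot 2 \cdot 33 = 2 \cdot 33 = 66$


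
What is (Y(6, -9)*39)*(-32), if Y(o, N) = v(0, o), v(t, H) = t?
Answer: 0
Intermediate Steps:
Y(o, N) = 0
(Y(6, -9)*39)*(-32) = (0*39)*(-32) = 0*(-32) = 0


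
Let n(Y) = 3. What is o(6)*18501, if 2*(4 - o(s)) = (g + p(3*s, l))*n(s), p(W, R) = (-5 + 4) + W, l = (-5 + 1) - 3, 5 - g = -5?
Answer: -1350573/2 ≈ -6.7529e+5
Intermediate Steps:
g = 10 (g = 5 - 1*(-5) = 5 + 5 = 10)
l = -7 (l = -4 - 3 = -7)
p(W, R) = -1 + W
o(s) = -19/2 - 9*s/2 (o(s) = 4 - (10 + (-1 + 3*s))*3/2 = 4 - (9 + 3*s)*3/2 = 4 - (27 + 9*s)/2 = 4 + (-27/2 - 9*s/2) = -19/2 - 9*s/2)
o(6)*18501 = (-19/2 - 9/2*6)*18501 = (-19/2 - 27)*18501 = -73/2*18501 = -1350573/2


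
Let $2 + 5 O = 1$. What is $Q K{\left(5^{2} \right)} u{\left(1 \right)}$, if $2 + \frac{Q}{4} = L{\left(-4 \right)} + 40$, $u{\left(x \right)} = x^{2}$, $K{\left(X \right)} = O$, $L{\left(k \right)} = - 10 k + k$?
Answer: $- \frac{296}{5} \approx -59.2$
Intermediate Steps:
$O = - \frac{1}{5}$ ($O = - \frac{2}{5} + \frac{1}{5} \cdot 1 = - \frac{2}{5} + \frac{1}{5} = - \frac{1}{5} \approx -0.2$)
$L{\left(k \right)} = - 9 k$
$K{\left(X \right)} = - \frac{1}{5}$
$Q = 296$ ($Q = -8 + 4 \left(\left(-9\right) \left(-4\right) + 40\right) = -8 + 4 \left(36 + 40\right) = -8 + 4 \cdot 76 = -8 + 304 = 296$)
$Q K{\left(5^{2} \right)} u{\left(1 \right)} = 296 \left(- \frac{1}{5}\right) 1^{2} = \left(- \frac{296}{5}\right) 1 = - \frac{296}{5}$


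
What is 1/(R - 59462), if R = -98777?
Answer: -1/158239 ≈ -6.3196e-6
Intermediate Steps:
1/(R - 59462) = 1/(-98777 - 59462) = 1/(-158239) = -1/158239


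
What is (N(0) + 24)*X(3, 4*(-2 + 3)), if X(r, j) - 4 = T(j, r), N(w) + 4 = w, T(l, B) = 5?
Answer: 180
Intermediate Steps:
N(w) = -4 + w
X(r, j) = 9 (X(r, j) = 4 + 5 = 9)
(N(0) + 24)*X(3, 4*(-2 + 3)) = ((-4 + 0) + 24)*9 = (-4 + 24)*9 = 20*9 = 180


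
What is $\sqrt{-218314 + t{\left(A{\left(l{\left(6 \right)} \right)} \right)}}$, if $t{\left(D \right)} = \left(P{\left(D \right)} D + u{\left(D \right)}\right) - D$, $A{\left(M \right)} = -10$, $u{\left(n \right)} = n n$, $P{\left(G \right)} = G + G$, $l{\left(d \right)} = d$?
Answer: $2 i \sqrt{54501} \approx 466.91 i$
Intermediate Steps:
$P{\left(G \right)} = 2 G$
$u{\left(n \right)} = n^{2}$
$t{\left(D \right)} = - D + 3 D^{2}$ ($t{\left(D \right)} = \left(2 D D + D^{2}\right) - D = \left(2 D^{2} + D^{2}\right) - D = 3 D^{2} - D = - D + 3 D^{2}$)
$\sqrt{-218314 + t{\left(A{\left(l{\left(6 \right)} \right)} \right)}} = \sqrt{-218314 - 10 \left(-1 + 3 \left(-10\right)\right)} = \sqrt{-218314 - 10 \left(-1 - 30\right)} = \sqrt{-218314 - -310} = \sqrt{-218314 + 310} = \sqrt{-218004} = 2 i \sqrt{54501}$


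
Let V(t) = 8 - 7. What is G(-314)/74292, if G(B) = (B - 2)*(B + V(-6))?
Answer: 24727/18573 ≈ 1.3313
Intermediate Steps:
V(t) = 1
G(B) = (1 + B)*(-2 + B) (G(B) = (B - 2)*(B + 1) = (-2 + B)*(1 + B) = (1 + B)*(-2 + B))
G(-314)/74292 = (-2 + (-314)² - 1*(-314))/74292 = (-2 + 98596 + 314)*(1/74292) = 98908*(1/74292) = 24727/18573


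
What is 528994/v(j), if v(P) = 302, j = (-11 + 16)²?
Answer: 264497/151 ≈ 1751.6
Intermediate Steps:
j = 25 (j = 5² = 25)
528994/v(j) = 528994/302 = 528994*(1/302) = 264497/151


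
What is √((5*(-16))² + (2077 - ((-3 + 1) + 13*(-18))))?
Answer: √8713 ≈ 93.344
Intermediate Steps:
√((5*(-16))² + (2077 - ((-3 + 1) + 13*(-18)))) = √((-80)² + (2077 - (-2 - 234))) = √(6400 + (2077 - 1*(-236))) = √(6400 + (2077 + 236)) = √(6400 + 2313) = √8713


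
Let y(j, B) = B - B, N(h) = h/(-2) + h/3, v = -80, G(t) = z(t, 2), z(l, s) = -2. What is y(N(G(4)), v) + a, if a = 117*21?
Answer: 2457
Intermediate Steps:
G(t) = -2
N(h) = -h/6 (N(h) = h*(-½) + h*(⅓) = -h/2 + h/3 = -h/6)
y(j, B) = 0
a = 2457
y(N(G(4)), v) + a = 0 + 2457 = 2457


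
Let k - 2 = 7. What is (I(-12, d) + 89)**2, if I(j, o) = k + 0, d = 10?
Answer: 9604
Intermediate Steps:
k = 9 (k = 2 + 7 = 9)
I(j, o) = 9 (I(j, o) = 9 + 0 = 9)
(I(-12, d) + 89)**2 = (9 + 89)**2 = 98**2 = 9604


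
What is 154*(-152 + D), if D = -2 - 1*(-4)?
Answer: -23100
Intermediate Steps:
D = 2 (D = -2 + 4 = 2)
154*(-152 + D) = 154*(-152 + 2) = 154*(-150) = -23100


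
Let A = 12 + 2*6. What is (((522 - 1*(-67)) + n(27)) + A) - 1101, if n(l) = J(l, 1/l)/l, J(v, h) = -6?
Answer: -4394/9 ≈ -488.22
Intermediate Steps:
A = 24 (A = 12 + 12 = 24)
n(l) = -6/l
(((522 - 1*(-67)) + n(27)) + A) - 1101 = (((522 - 1*(-67)) - 6/27) + 24) - 1101 = (((522 + 67) - 6*1/27) + 24) - 1101 = ((589 - 2/9) + 24) - 1101 = (5299/9 + 24) - 1101 = 5515/9 - 1101 = -4394/9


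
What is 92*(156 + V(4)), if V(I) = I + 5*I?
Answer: 16560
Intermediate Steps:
V(I) = 6*I
92*(156 + V(4)) = 92*(156 + 6*4) = 92*(156 + 24) = 92*180 = 16560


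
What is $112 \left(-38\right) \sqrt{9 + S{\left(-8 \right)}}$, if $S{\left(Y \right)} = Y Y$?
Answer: $- 4256 \sqrt{73} \approx -36363.0$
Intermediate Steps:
$S{\left(Y \right)} = Y^{2}$
$112 \left(-38\right) \sqrt{9 + S{\left(-8 \right)}} = 112 \left(-38\right) \sqrt{9 + \left(-8\right)^{2}} = - 4256 \sqrt{9 + 64} = - 4256 \sqrt{73}$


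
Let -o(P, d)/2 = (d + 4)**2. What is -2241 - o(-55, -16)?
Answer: -1953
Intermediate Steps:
o(P, d) = -2*(4 + d)**2 (o(P, d) = -2*(d + 4)**2 = -2*(4 + d)**2)
-2241 - o(-55, -16) = -2241 - (-2)*(4 - 16)**2 = -2241 - (-2)*(-12)**2 = -2241 - (-2)*144 = -2241 - 1*(-288) = -2241 + 288 = -1953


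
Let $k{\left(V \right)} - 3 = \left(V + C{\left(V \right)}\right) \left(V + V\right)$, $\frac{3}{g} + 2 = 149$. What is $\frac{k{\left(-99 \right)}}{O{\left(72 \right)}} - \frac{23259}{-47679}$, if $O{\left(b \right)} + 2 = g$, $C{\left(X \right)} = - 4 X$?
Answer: $\frac{45793999912}{1541621} \approx 29705.0$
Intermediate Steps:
$g = \frac{1}{49}$ ($g = \frac{3}{-2 + 149} = \frac{3}{147} = 3 \cdot \frac{1}{147} = \frac{1}{49} \approx 0.020408$)
$O{\left(b \right)} = - \frac{97}{49}$ ($O{\left(b \right)} = -2 + \frac{1}{49} = - \frac{97}{49}$)
$k{\left(V \right)} = 3 - 6 V^{2}$ ($k{\left(V \right)} = 3 + \left(V - 4 V\right) \left(V + V\right) = 3 + - 3 V 2 V = 3 - 6 V^{2}$)
$\frac{k{\left(-99 \right)}}{O{\left(72 \right)}} - \frac{23259}{-47679} = \frac{3 - 6 \left(-99\right)^{2}}{- \frac{97}{49}} - \frac{23259}{-47679} = \left(3 - 58806\right) \left(- \frac{49}{97}\right) - - \frac{7753}{15893} = \left(3 - 58806\right) \left(- \frac{49}{97}\right) + \frac{7753}{15893} = \left(-58803\right) \left(- \frac{49}{97}\right) + \frac{7753}{15893} = \frac{2881347}{97} + \frac{7753}{15893} = \frac{45793999912}{1541621}$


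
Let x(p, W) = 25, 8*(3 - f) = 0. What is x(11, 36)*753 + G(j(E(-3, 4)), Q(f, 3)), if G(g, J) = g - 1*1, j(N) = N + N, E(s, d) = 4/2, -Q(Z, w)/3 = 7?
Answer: 18828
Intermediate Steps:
f = 3 (f = 3 - 1/8*0 = 3 + 0 = 3)
Q(Z, w) = -21 (Q(Z, w) = -3*7 = -21)
E(s, d) = 2 (E(s, d) = 4*(1/2) = 2)
j(N) = 2*N
G(g, J) = -1 + g (G(g, J) = g - 1 = -1 + g)
x(11, 36)*753 + G(j(E(-3, 4)), Q(f, 3)) = 25*753 + (-1 + 2*2) = 18825 + (-1 + 4) = 18825 + 3 = 18828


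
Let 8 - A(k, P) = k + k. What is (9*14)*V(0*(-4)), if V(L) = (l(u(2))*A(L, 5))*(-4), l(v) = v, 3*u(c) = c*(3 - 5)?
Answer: 5376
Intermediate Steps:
A(k, P) = 8 - 2*k (A(k, P) = 8 - (k + k) = 8 - 2*k)
u(c) = -2*c/3 (u(c) = (c*(3 - 5))/3 = (c*(-2))/3 = (-2*c)/3 = -2*c/3)
V(L) = 128/3 - 32*L/3 (V(L) = ((-2/3*2)*(8 - 2*L))*(-4) = -4*(8 - 2*L)/3*(-4) = (-32/3 + 8*L/3)*(-4) = 128/3 - 32*L/3)
(9*14)*V(0*(-4)) = (9*14)*(128/3 - 0*(-4)) = 126*(128/3 - 32/3*0) = 126*(128/3 + 0) = 126*(128/3) = 5376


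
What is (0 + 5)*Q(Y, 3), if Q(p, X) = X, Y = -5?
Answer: 15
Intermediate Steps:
(0 + 5)*Q(Y, 3) = (0 + 5)*3 = 5*3 = 15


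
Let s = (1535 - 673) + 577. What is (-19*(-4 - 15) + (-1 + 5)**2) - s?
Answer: -1062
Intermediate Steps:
s = 1439 (s = 862 + 577 = 1439)
(-19*(-4 - 15) + (-1 + 5)**2) - s = (-19*(-4 - 15) + (-1 + 5)**2) - 1*1439 = (-19*(-19) + 4**2) - 1439 = (361 + 16) - 1439 = 377 - 1439 = -1062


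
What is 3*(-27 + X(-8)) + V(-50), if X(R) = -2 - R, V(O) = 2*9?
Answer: -45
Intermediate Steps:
V(O) = 18
3*(-27 + X(-8)) + V(-50) = 3*(-27 + (-2 - 1*(-8))) + 18 = 3*(-27 + (-2 + 8)) + 18 = 3*(-27 + 6) + 18 = 3*(-21) + 18 = -63 + 18 = -45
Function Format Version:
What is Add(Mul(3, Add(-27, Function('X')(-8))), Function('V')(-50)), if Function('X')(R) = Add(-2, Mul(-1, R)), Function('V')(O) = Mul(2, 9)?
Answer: -45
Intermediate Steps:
Function('V')(O) = 18
Add(Mul(3, Add(-27, Function('X')(-8))), Function('V')(-50)) = Add(Mul(3, Add(-27, Add(-2, Mul(-1, -8)))), 18) = Add(Mul(3, Add(-27, Add(-2, 8))), 18) = Add(Mul(3, Add(-27, 6)), 18) = Add(Mul(3, -21), 18) = Add(-63, 18) = -45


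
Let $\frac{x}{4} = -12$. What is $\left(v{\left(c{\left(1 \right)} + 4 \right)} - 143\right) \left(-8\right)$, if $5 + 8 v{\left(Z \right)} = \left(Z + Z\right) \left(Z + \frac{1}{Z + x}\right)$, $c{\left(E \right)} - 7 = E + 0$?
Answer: $\frac{2585}{3} \approx 861.67$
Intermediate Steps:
$x = -48$ ($x = 4 \left(-12\right) = -48$)
$c{\left(E \right)} = 7 + E$ ($c{\left(E \right)} = 7 + \left(E + 0\right) = 7 + E$)
$v{\left(Z \right)} = - \frac{5}{8} + \frac{Z \left(Z + \frac{1}{-48 + Z}\right)}{4}$ ($v{\left(Z \right)} = - \frac{5}{8} + \frac{\left(Z + Z\right) \left(Z + \frac{1}{Z - 48}\right)}{8} = - \frac{5}{8} + \frac{2 Z \left(Z + \frac{1}{-48 + Z}\right)}{8} = - \frac{5}{8} + \frac{Z \left(Z + \frac{1}{-48 + Z}\right)}{4}$)
$\left(v{\left(c{\left(1 \right)} + 4 \right)} - 143\right) \left(-8\right) = \left(\frac{240 - 96 \left(\left(7 + 1\right) + 4\right)^{2} - 3 \left(\left(7 + 1\right) + 4\right) + 2 \left(\left(7 + 1\right) + 4\right)^{3}}{8 \left(-48 + \left(\left(7 + 1\right) + 4\right)\right)} - 143\right) \left(-8\right) = \left(\frac{240 - 96 \left(8 + 4\right)^{2} - 3 \left(8 + 4\right) + 2 \left(8 + 4\right)^{3}}{8 \left(-48 + \left(8 + 4\right)\right)} - 143\right) \left(-8\right) = \left(\frac{240 - 96 \cdot 12^{2} - 36 + 2 \cdot 12^{3}}{8 \left(-48 + 12\right)} - 143\right) \left(-8\right) = \left(\frac{240 - 13824 - 36 + 2 \cdot 1728}{8 \left(-36\right)} - 143\right) \left(-8\right) = \left(\frac{1}{8} \left(- \frac{1}{36}\right) \left(240 - 13824 - 36 + 3456\right) - 143\right) \left(-8\right) = \left(\frac{1}{8} \left(- \frac{1}{36}\right) \left(-10164\right) - 143\right) \left(-8\right) = \left(\frac{847}{24} - 143\right) \left(-8\right) = \left(- \frac{2585}{24}\right) \left(-8\right) = \frac{2585}{3}$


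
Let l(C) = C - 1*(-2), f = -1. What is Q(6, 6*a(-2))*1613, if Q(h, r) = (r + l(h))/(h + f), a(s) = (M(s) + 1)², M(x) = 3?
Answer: 167752/5 ≈ 33550.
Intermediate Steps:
l(C) = 2 + C (l(C) = C + 2 = 2 + C)
a(s) = 16 (a(s) = (3 + 1)² = 4² = 16)
Q(h, r) = (2 + h + r)/(-1 + h) (Q(h, r) = (r + (2 + h))/(h - 1) = (2 + h + r)/(-1 + h))
Q(6, 6*a(-2))*1613 = ((2 + 6 + 6*16)/(-1 + 6))*1613 = ((2 + 6 + 96)/5)*1613 = ((⅕)*104)*1613 = (104/5)*1613 = 167752/5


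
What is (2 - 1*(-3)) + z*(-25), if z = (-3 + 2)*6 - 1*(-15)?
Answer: -220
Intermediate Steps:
z = 9 (z = -1*6 + 15 = -6 + 15 = 9)
(2 - 1*(-3)) + z*(-25) = (2 - 1*(-3)) + 9*(-25) = (2 + 3) - 225 = 5 - 225 = -220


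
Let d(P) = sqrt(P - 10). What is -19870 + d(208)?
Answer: -19870 + 3*sqrt(22) ≈ -19856.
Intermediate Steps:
d(P) = sqrt(-10 + P)
-19870 + d(208) = -19870 + sqrt(-10 + 208) = -19870 + sqrt(198) = -19870 + 3*sqrt(22)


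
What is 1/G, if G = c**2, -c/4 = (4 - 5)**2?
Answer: 1/16 ≈ 0.062500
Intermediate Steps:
c = -4 (c = -4*(4 - 5)**2 = -4*(-1)**2 = -4*1 = -4)
G = 16 (G = (-4)**2 = 16)
1/G = 1/16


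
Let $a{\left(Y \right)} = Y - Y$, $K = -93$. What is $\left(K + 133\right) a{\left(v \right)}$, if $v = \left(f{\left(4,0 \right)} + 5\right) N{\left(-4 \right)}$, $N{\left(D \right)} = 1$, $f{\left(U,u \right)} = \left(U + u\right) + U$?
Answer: $0$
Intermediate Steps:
$f{\left(U,u \right)} = u + 2 U$
$v = 13$ ($v = \left(\left(0 + 2 \cdot 4\right) + 5\right) 1 = \left(\left(0 + 8\right) + 5\right) 1 = \left(8 + 5\right) 1 = 13 \cdot 1 = 13$)
$a{\left(Y \right)} = 0$
$\left(K + 133\right) a{\left(v \right)} = \left(-93 + 133\right) 0 = 40 \cdot 0 = 0$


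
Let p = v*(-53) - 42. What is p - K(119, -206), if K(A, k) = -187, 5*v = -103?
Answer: 6184/5 ≈ 1236.8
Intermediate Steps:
v = -103/5 (v = (1/5)*(-103) = -103/5 ≈ -20.600)
p = 5249/5 (p = -103/5*(-53) - 42 = 5459/5 - 42 = 5249/5 ≈ 1049.8)
p - K(119, -206) = 5249/5 - 1*(-187) = 5249/5 + 187 = 6184/5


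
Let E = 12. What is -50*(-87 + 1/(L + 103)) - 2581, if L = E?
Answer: 40677/23 ≈ 1768.6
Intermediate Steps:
L = 12
-50*(-87 + 1/(L + 103)) - 2581 = -50*(-87 + 1/(12 + 103)) - 2581 = -50*(-87 + 1/115) - 2581 = -50*(-10004/115) - 2581 = 100040/23 - 2581 = 40677/23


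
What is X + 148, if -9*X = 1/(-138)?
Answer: 183817/1242 ≈ 148.00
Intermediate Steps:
X = 1/1242 (X = -1/9/(-138) = -1/9*(-1/138) = 1/1242 ≈ 0.00080515)
X + 148 = 1/1242 + 148 = 183817/1242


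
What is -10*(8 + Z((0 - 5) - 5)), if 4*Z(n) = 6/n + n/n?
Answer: -81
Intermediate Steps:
Z(n) = ¼ + 3/(2*n) (Z(n) = (6/n + n/n)/4 = (6/n + 1)/4 = (1 + 6/n)/4 = ¼ + 3/(2*n))
-10*(8 + Z((0 - 5) - 5)) = -10*(8 + (6 + ((0 - 5) - 5))/(4*((0 - 5) - 5))) = -10*(8 + (6 + (-5 - 5))/(4*(-5 - 5))) = -10*(8 + (¼)*(6 - 10)/(-10)) = -10*(8 + (¼)*(-⅒)*(-4)) = -10*(8 + ⅒) = -10*81/10 = -81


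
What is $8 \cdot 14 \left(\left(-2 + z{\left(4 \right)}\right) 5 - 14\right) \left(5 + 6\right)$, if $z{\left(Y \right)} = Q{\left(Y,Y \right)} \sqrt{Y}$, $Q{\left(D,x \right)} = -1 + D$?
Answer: $7392$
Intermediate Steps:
$z{\left(Y \right)} = \sqrt{Y} \left(-1 + Y\right)$ ($z{\left(Y \right)} = \left(-1 + Y\right) \sqrt{Y} = \sqrt{Y} \left(-1 + Y\right)$)
$8 \cdot 14 \left(\left(-2 + z{\left(4 \right)}\right) 5 - 14\right) \left(5 + 6\right) = 8 \cdot 14 \left(\left(-2 + \sqrt{4} \left(-1 + 4\right)\right) 5 - 14\right) \left(5 + 6\right) = 112 \left(\left(-2 + 2 \cdot 3\right) 5 - 14\right) 11 = 112 \left(\left(-2 + 6\right) 5 - 14\right) 11 = 112 \left(4 \cdot 5 - 14\right) 11 = 112 \left(20 - 14\right) 11 = 112 \cdot 6 \cdot 11 = 112 \cdot 66 = 7392$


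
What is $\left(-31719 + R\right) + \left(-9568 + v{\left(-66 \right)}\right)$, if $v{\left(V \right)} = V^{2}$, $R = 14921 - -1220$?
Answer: $-20790$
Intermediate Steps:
$R = 16141$ ($R = 14921 + 1220 = 16141$)
$\left(-31719 + R\right) + \left(-9568 + v{\left(-66 \right)}\right) = \left(-31719 + 16141\right) - \left(9568 - \left(-66\right)^{2}\right) = -15578 + \left(-9568 + 4356\right) = -15578 - 5212 = -20790$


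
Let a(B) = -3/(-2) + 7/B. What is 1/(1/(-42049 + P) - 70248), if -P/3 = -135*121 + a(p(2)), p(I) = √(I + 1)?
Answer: -6789217030901/476928917010075506 - 7*√3/238464458505037753 ≈ -1.4235e-5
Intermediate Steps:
p(I) = √(1 + I)
a(B) = 3/2 + 7/B (a(B) = -3*(-½) + 7/B = 3/2 + 7/B)
P = 98001/2 - 7*√3 (P = -3*(-135*121 + (3/2 + 7/(√(1 + 2)))) = -3*(-16335 + (3/2 + 7/(√3))) = -3*(-16335 + (3/2 + 7*(√3/3))) = -3*(-16335 + (3/2 + 7*√3/3)) = -3*(-32667/2 + 7*√3/3) = 98001/2 - 7*√3 ≈ 48988.)
1/(1/(-42049 + P) - 70248) = 1/(1/(-42049 + (98001/2 - 7*√3)) - 70248) = 1/(1/(13903/2 - 7*√3) - 70248) = 1/(-70248 + 1/(13903/2 - 7*√3))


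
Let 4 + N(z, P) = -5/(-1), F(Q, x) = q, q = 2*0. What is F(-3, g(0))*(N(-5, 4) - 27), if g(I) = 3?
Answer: 0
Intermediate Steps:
q = 0
F(Q, x) = 0
N(z, P) = 1 (N(z, P) = -4 - 5/(-1) = -4 - 5*(-1) = -4 + 5 = 1)
F(-3, g(0))*(N(-5, 4) - 27) = 0*(1 - 27) = 0*(-26) = 0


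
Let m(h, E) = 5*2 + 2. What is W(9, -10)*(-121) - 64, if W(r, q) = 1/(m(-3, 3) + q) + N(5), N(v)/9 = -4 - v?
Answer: 19353/2 ≈ 9676.5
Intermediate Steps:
N(v) = -36 - 9*v (N(v) = 9*(-4 - v) = -36 - 9*v)
m(h, E) = 12 (m(h, E) = 10 + 2 = 12)
W(r, q) = -81 + 1/(12 + q) (W(r, q) = 1/(12 + q) + (-36 - 9*5) = 1/(12 + q) + (-36 - 45) = 1/(12 + q) - 81 = -81 + 1/(12 + q))
W(9, -10)*(-121) - 64 = ((-971 - 81*(-10))/(12 - 10))*(-121) - 64 = ((-971 + 810)/2)*(-121) - 64 = ((1/2)*(-161))*(-121) - 64 = -161/2*(-121) - 64 = 19481/2 - 64 = 19353/2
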